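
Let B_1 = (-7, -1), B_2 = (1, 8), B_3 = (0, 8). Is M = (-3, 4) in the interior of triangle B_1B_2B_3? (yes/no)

Barycentric coordinates of M: (4/9, 1/9, 4/9).
The three coordinates are positive, positive, positive; a point is interior exactly when all three are positive.

yes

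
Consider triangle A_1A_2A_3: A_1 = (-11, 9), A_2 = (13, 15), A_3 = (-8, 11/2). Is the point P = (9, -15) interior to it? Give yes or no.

Barycentric coordinates of P: (-296/51, -1/51, 116/17).
The three coordinates are negative, negative, positive; a point is interior exactly when all three are positive.

no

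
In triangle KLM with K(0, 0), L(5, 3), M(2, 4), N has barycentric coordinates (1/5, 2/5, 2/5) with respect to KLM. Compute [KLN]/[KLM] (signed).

The signed ratio [KLN]/[KLM] equals the barycentric coordinate of N at vertex M, which is 2/5.

2/5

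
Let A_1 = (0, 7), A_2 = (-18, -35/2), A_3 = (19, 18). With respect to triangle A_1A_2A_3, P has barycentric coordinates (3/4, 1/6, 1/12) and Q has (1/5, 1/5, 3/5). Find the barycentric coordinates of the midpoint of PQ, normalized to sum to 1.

(19/40, 11/60, 41/120)

Since both coordinate triples sum to 1, the midpoint's barycentrics are the componentwise average.
(3/4+1/5)/2 = 19/40; similarly 11/60 and 41/120.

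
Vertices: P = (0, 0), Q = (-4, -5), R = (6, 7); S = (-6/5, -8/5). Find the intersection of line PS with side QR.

(-3/2, -2)

Barycentric coordinates of S with respect to PQR: (1/5, 3/5, 1/5).
On side QR the P-coordinate is zero; dropping S's P-weight 1/5 and renormalizing the remaining 3/5 : 1/5 gives weights 3/4, 1/4 on Q, R.
T = (3/4)·(-4, -5) + (1/4)·(6, 7) = (-3/2, -2).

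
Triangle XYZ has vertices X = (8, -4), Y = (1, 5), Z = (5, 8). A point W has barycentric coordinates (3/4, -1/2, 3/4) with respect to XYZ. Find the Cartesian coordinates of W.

(37/4, 1/2)

W = (3/4)·X + (-1/2)·Y + (3/4)·Z.
x-coordinate: (3/4)·8 + (-1/2)·1 + (3/4)·5 = 37/4.
y-coordinate: (3/4)·(-4) + (-1/2)·5 + (3/4)·8 = 1/2.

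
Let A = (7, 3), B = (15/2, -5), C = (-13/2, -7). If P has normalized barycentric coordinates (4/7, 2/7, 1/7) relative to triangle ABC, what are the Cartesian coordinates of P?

P = (4/7)·A + (2/7)·B + (1/7)·C.
x-coordinate: (4/7)·7 + (2/7)·(15/2) + (1/7)·(-13/2) = 73/14.
y-coordinate: (4/7)·3 + (2/7)·(-5) + (1/7)·(-7) = -5/7.

(73/14, -5/7)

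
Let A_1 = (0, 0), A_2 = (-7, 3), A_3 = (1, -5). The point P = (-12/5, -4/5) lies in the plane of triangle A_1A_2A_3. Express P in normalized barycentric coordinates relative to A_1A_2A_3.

Signed area of the reference triangle: [A_1A_2A_3] = ½·(0·(3−(-5)) + (-7)·(-5−0) + 1·(0−3)) = ½·(0 + 35 − 3) = 16.
[PA_2A_3] = ½·((-12/5)·(3−(-5)) + (-7)·(-5−(-4/5)) + 1·(-4/5−3)) = ½·(-96/5 + 147/5 − 19/5) = 16/5, so the A_1-coordinate is (16/5)/16 = 1/5.
[A_1PA_3] = ½·(0·(-4/5−(-5)) + (-12/5)·(-5−0) + 1·(0−(-4/5))) = ½·(0 + 12 + 4/5) = 32/5, so the A_2-coordinate is 2/5.
[A_1A_2P] = ½·(0·(3−(-4/5)) + (-7)·(-4/5−0) + (-12/5)·(0−3)) = ½·(0 + 28/5 + 36/5) = 32/5, so the A_3-coordinate is 2/5.

(1/5, 2/5, 2/5)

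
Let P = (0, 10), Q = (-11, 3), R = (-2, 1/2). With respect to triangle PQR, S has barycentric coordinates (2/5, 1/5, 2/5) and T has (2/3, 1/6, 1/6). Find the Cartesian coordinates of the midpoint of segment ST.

Barycentric coordinates of the midpoint are the average: (8/15, 11/60, 17/60).
Converting: (8/15)·P + (11/60)·Q + (17/60)·R = (-31/12, 241/40).

(-31/12, 241/40)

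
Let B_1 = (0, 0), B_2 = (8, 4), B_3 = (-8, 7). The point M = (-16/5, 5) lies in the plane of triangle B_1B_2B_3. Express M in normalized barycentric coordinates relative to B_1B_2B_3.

(1/5, 1/5, 3/5)

Signed area of the reference triangle: [B_1B_2B_3] = ½·(0·(4−7) + 8·(7−0) + (-8)·(0−4)) = ½·(0 + 56 + 32) = 44.
[MB_2B_3] = ½·((-16/5)·(4−7) + 8·(7−5) + (-8)·(5−4)) = ½·(48/5 + 16 − 8) = 44/5, so the B_1-coordinate is (44/5)/44 = 1/5.
[B_1MB_3] = ½·(0·(5−7) + (-16/5)·(7−0) + (-8)·(0−5)) = ½·(0 − 112/5 + 40) = 44/5, so the B_2-coordinate is 1/5.
[B_1B_2M] = ½·(0·(4−5) + 8·(5−0) + (-16/5)·(0−4)) = ½·(0 + 40 + 64/5) = 132/5, so the B_3-coordinate is 3/5.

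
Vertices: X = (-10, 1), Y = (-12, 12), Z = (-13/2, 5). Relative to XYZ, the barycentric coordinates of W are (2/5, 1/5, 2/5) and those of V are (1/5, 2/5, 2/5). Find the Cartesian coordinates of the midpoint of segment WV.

Barycentric coordinates of the midpoint are the average: (3/10, 3/10, 2/5).
Converting: (3/10)·X + (3/10)·Y + (2/5)·Z = (-46/5, 59/10).

(-46/5, 59/10)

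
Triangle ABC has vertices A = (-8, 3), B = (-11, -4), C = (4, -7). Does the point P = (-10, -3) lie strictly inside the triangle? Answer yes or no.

Barycentric coordinates of P: (3/19, 46/57, 2/57).
The three coordinates are positive, positive, positive; a point is interior exactly when all three are positive.

yes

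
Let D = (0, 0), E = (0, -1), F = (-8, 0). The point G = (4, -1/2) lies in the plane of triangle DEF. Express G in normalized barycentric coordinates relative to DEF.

(1, 1/2, -1/2)

Signed area of the reference triangle: [DEF] = ½·(0·(-1−0) + 0·(0−0) + (-8)·(0−(-1))) = ½·(0 + 0 − 8) = -4.
[GEF] = ½·(4·(-1−0) + 0·(0−(-1/2)) + (-8)·(-1/2−(-1))) = ½·(-4 + 0 − 4) = -4, so the D-coordinate is (-4)/(-4) = 1.
[DGF] = ½·(0·(-1/2−0) + 4·(0−0) + (-8)·(0−(-1/2))) = ½·(0 + 0 − 4) = -2, so the E-coordinate is 1/2.
[DEG] = ½·(0·(-1−(-1/2)) + 0·(-1/2−0) + 4·(0−(-1))) = ½·(0 + 0 + 4) = 2, so the F-coordinate is -1/2.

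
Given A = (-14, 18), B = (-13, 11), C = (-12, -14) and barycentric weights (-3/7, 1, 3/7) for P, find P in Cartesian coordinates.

(-85/7, -19/7)

P = (-3/7)·A + 1·B + (3/7)·C.
x-coordinate: (-3/7)·(-14) + 1·(-13) + (3/7)·(-12) = -85/7.
y-coordinate: (-3/7)·18 + 1·11 + (3/7)·(-14) = -19/7.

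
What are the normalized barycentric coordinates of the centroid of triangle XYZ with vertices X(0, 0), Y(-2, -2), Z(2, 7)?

(1/3, 1/3, 1/3)

The centroid is the average of the vertices, so each weight is 1/3.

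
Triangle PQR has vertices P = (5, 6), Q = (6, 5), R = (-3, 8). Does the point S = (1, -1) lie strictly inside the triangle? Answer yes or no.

no

Barycentric coordinates of S: (-23/2, 32/3, 11/6).
The three coordinates are negative, positive, positive; a point is interior exactly when all three are positive.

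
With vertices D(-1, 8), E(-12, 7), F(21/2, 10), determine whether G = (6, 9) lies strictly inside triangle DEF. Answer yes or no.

no

Barycentric coordinates of G: (6/7, -5/21, 8/21).
The three coordinates are positive, negative, positive; a point is interior exactly when all three are positive.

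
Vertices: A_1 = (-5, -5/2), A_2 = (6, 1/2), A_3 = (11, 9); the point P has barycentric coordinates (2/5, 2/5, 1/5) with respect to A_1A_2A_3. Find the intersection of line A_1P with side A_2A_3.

(23/3, 10/3)

Line A_1P meets A_2A_3 where the A_1-coordinate vanishes; zeroing P's A_1-weight and renormalizing leaves A_2, A_3-weights 2/5 : 1/5 → (2/3, 1/3).
So Q = (2/3)·A_2 + (1/3)·A_3 = (23/3, 10/3).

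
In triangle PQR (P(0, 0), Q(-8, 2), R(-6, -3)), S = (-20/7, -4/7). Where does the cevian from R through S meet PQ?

Barycentric coordinates of S with respect to PQR: (4/7, 1/7, 2/7).
On side PQ the R-coordinate is zero; dropping S's R-weight 2/7 and renormalizing the remaining 4/7 : 1/7 gives weights 4/5, 1/5 on P, Q.
T = (4/5)·(0, 0) + (1/5)·(-8, 2) = (-8/5, 2/5).

(-8/5, 2/5)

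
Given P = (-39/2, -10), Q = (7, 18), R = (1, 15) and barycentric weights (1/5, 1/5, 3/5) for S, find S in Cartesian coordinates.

(-19/10, 53/5)

S = (1/5)·P + (1/5)·Q + (3/5)·R.
x-coordinate: (1/5)·(-39/2) + (1/5)·7 + (3/5)·1 = -19/10.
y-coordinate: (1/5)·(-10) + (1/5)·18 + (3/5)·15 = 53/5.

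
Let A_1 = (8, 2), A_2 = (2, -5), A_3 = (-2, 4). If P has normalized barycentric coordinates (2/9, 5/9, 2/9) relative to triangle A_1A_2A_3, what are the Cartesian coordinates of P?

(22/9, -13/9)

P = (2/9)·A_1 + (5/9)·A_2 + (2/9)·A_3.
x-coordinate: (2/9)·8 + (5/9)·2 + (2/9)·(-2) = 22/9.
y-coordinate: (2/9)·2 + (5/9)·(-5) + (2/9)·4 = -13/9.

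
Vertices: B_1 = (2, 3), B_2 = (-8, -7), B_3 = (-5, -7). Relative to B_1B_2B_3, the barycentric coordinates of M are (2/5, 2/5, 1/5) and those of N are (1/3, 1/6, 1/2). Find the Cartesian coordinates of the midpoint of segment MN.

(-197/60, -10/3)

Barycentric coordinates of the midpoint are the average: (11/30, 17/60, 7/20).
Converting: (11/30)·B_1 + (17/60)·B_2 + (7/20)·B_3 = (-197/60, -10/3).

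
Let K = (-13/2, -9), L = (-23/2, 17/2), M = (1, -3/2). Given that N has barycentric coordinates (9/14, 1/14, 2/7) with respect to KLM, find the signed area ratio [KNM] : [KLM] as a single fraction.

The signed ratio [KNM]/[KLM] equals the barycentric coordinate of N at vertex L, which is 1/14.

1/14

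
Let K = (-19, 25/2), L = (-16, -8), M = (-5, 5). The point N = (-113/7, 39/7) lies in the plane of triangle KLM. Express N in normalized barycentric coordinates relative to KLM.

Signed area of the reference triangle: [KLM] = ½·((-19)·(-8−5) + (-16)·(5−(25/2)) + (-5)·(25/2−(-8))) = ½·(247 + 120 − 205/2) = 529/4.
[NLM] = ½·((-113/7)·(-8−5) + (-16)·(5−(39/7)) + (-5)·(39/7−(-8))) = ½·(1469/7 + 64/7 − 475/7) = 529/7, so the K-coordinate is (529/7)/(529/4) = 4/7.
[KNM] = ½·((-19)·(39/7−5) + (-113/7)·(5−(25/2)) + (-5)·(25/2−(39/7))) = ½·(-76/7 + 1695/14 − 485/14) = 529/14, so the L-coordinate is 2/7.
[KLN] = ½·((-19)·(-8−(39/7)) + (-16)·(39/7−(25/2)) + (-113/7)·(25/2−(-8))) = ½·(1805/7 + 776/7 − 4633/14) = 529/28, so the M-coordinate is 1/7.
Check: 4/7 + 2/7 + 1/7 = 1.

(4/7, 2/7, 1/7)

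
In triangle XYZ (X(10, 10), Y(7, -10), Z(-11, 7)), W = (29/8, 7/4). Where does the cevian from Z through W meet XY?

(17/2, 0)

Barycentric coordinates of W with respect to XYZ: (3/8, 3/8, 1/4).
On side XY the Z-coordinate is zero; dropping W's Z-weight 1/4 and renormalizing the remaining 3/8 : 3/8 gives weights 1/2, 1/2 on X, Y.
V = (1/2)·(10, 10) + (1/2)·(7, -10) = (17/2, 0).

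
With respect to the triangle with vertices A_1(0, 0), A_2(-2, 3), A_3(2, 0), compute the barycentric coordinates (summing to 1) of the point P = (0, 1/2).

(2/3, 1/6, 1/6)

Signed area of the reference triangle: [A_1A_2A_3] = ½·(0·(3−0) + (-2)·(0−0) + 2·(0−3)) = ½·(0 + 0 − 6) = -3.
[PA_2A_3] = ½·(0·(3−0) + (-2)·(0−(1/2)) + 2·(1/2−3)) = ½·(0 + 1 − 5) = -2, so the A_1-coordinate is (-2)/(-3) = 2/3.
[A_1PA_3] = ½·(0·(1/2−0) + 0·(0−0) + 2·(0−(1/2))) = ½·(0 + 0 − 1) = -1/2, so the A_2-coordinate is 1/6.
[A_1A_2P] = ½·(0·(3−(1/2)) + (-2)·(1/2−0) + 0·(0−3)) = ½·(0 − 1 + 0) = -1/2, so the A_3-coordinate is 1/6.
Check: 2/3 + 1/6 + 1/6 = 1.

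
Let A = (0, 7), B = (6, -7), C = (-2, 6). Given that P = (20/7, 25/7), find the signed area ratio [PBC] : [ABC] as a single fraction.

[ABC] = ½·(0·(-7−6) + 6·(6−7) + (-2)·(7−(-7))) = ½·(0 − 6 − 28) = -17.
[PBC] = ½·((20/7)·(-7−6) + 6·(6−(25/7)) + (-2)·(25/7−(-7))) = ½·(-260/7 + 102/7 − 148/7) = -153/7, so the ratio is (-153/7)/(-17) = 9/7.

9/7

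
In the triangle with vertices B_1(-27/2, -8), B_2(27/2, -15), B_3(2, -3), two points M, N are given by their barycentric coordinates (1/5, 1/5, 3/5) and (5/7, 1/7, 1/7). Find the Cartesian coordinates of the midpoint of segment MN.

(-109/35, -257/35)

Barycentric coordinates of the midpoint are the average: (16/35, 6/35, 13/35).
Converting: (16/35)·B_1 + (6/35)·B_2 + (13/35)·B_3 = (-109/35, -257/35).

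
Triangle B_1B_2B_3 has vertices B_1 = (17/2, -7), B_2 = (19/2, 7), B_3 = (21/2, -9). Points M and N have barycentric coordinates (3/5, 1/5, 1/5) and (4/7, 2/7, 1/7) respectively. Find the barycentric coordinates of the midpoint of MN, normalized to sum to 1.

(41/70, 17/70, 6/35)

Since both coordinate triples sum to 1, the midpoint's barycentrics are the componentwise average.
(3/5+4/7)/2 = 41/70; similarly 17/70 and 6/35.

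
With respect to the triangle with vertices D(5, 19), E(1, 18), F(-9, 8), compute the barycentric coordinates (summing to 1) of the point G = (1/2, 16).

(1/2, 1/4, 1/4)

Signed area of the reference triangle: [DEF] = ½·(5·(18−8) + 1·(8−19) + (-9)·(19−18)) = ½·(50 − 11 − 9) = 15.
[GEF] = ½·((1/2)·(18−8) + 1·(8−16) + (-9)·(16−18)) = ½·(5 − 8 + 18) = 15/2, so the D-coordinate is (15/2)/15 = 1/2.
[DGF] = ½·(5·(16−8) + (1/2)·(8−19) + (-9)·(19−16)) = ½·(40 − 11/2 − 27) = 15/4, so the E-coordinate is 1/4.
[DEG] = ½·(5·(18−16) + 1·(16−19) + (1/2)·(19−18)) = ½·(10 − 3 + 1/2) = 15/4, so the F-coordinate is 1/4.
Check: 1/2 + 1/4 + 1/4 = 1.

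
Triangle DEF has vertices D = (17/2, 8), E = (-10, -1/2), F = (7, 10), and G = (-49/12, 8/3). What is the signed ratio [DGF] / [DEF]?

2/3

[DEF] = ½·((17/2)·(-1/2−10) + (-10)·(10−8) + 7·(8−(-1/2))) = ½·(-357/4 − 20 + 119/2) = -199/8.
[DGF] = ½·((17/2)·(8/3−10) + (-49/12)·(10−8) + 7·(8−(8/3))) = ½·(-187/3 − 49/6 + 112/3) = -199/12, so the ratio is (-199/12)/(-199/8) = 2/3.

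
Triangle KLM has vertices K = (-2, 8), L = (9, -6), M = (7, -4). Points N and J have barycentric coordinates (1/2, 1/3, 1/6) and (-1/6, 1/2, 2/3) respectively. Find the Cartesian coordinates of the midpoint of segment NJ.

(19/3, -17/6)

Barycentric coordinates of the midpoint are the average: (1/6, 5/12, 5/12).
Converting: (1/6)·K + (5/12)·L + (5/12)·M = (19/3, -17/6).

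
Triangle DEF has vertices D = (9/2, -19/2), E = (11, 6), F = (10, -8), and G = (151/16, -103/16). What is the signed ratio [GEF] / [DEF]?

1/8

[DEF] = ½·((9/2)·(6−(-8)) + 11·(-8−(-19/2)) + 10·(-19/2−6)) = ½·(63 + 33/2 − 155) = -151/4.
[GEF] = ½·((151/16)·(6−(-8)) + 11·(-8−(-103/16)) + 10·(-103/16−6)) = ½·(1057/8 − 275/16 − 995/8) = -151/32, so the ratio is (-151/32)/(-151/4) = 1/8.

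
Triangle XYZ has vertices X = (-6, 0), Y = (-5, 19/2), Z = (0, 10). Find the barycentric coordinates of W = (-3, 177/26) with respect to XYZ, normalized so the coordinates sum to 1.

(4/13, 3/13, 6/13)

Signed area of the reference triangle: [XYZ] = ½·((-6)·(19/2−10) + (-5)·(10−0) + 0·(0−(19/2))) = ½·(3 − 50 + 0) = -47/2.
[WYZ] = ½·((-3)·(19/2−10) + (-5)·(10−(177/26)) + 0·(177/26−(19/2))) = ½·(3/2 − 415/26 + 0) = -94/13, so the X-coordinate is (-94/13)/(-47/2) = 4/13.
[XWZ] = ½·((-6)·(177/26−10) + (-3)·(10−0) + 0·(0−(177/26))) = ½·(249/13 − 30 + 0) = -141/26, so the Y-coordinate is 3/13.
[XYW] = ½·((-6)·(19/2−(177/26)) + (-5)·(177/26−0) + (-3)·(0−(19/2))) = ½·(-210/13 − 885/26 + 57/2) = -141/13, so the Z-coordinate is 6/13.
Check: 4/13 + 3/13 + 6/13 = 1.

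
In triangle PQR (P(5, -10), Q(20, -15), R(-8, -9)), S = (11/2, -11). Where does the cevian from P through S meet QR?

Barycentric coordinates of S with respect to PQR: (1/2, 1/4, 1/4).
On side QR the P-coordinate is zero; dropping S's P-weight 1/2 and renormalizing the remaining 1/4 : 1/4 gives weights 1/2, 1/2 on Q, R.
T = (1/2)·(20, -15) + (1/2)·(-8, -9) = (6, -12).

(6, -12)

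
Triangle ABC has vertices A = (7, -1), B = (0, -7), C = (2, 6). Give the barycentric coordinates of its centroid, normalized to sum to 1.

(1/3, 1/3, 1/3)

The centroid is the average of the vertices, so each weight is 1/3.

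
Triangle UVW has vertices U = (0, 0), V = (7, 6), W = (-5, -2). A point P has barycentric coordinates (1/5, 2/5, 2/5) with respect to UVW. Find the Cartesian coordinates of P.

(4/5, 8/5)

P = (1/5)·U + (2/5)·V + (2/5)·W.
x-coordinate: (1/5)·0 + (2/5)·7 + (2/5)·(-5) = 4/5.
y-coordinate: (1/5)·0 + (2/5)·6 + (2/5)·(-2) = 8/5.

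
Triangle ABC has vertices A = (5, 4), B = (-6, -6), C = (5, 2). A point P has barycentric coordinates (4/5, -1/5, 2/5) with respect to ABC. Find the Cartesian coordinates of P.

(36/5, 26/5)

P = (4/5)·A + (-1/5)·B + (2/5)·C.
x-coordinate: (4/5)·5 + (-1/5)·(-6) + (2/5)·5 = 36/5.
y-coordinate: (4/5)·4 + (-1/5)·(-6) + (2/5)·2 = 26/5.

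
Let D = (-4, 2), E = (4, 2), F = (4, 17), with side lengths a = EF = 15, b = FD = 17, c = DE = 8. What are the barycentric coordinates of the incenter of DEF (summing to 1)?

The incenter has barycentric coordinates proportional to the opposite side lengths: (15 : 17 : 8).
Normalizing by 15+17+8 = 40 gives (3/8, 17/40, 1/5).

(3/8, 17/40, 1/5)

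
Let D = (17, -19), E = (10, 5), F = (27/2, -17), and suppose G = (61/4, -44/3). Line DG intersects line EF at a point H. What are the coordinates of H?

(47/4, -6)

Barycentric coordinates of G with respect to DEF: (2/3, 1/6, 1/6).
On side EF the D-coordinate is zero; dropping G's D-weight 2/3 and renormalizing the remaining 1/6 : 1/6 gives weights 1/2, 1/2 on E, F.
H = (1/2)·(10, 5) + (1/2)·(27/2, -17) = (47/4, -6).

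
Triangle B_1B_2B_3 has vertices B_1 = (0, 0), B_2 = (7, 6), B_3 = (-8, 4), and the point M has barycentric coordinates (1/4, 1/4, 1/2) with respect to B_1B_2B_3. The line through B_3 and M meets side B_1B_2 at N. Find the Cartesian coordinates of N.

Line B_3M meets B_1B_2 where the B_3-coordinate vanishes; zeroing M's B_3-weight and renormalizing leaves B_1, B_2-weights 1/4 : 1/4 → (1/2, 1/2).
So N = (1/2)·B_1 + (1/2)·B_2 = (7/2, 3).

(7/2, 3)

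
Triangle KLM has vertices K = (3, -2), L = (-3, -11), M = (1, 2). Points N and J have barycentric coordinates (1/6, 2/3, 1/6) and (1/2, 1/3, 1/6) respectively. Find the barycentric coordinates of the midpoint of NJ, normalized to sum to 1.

(1/3, 1/2, 1/6)

Since both coordinate triples sum to 1, the midpoint's barycentrics are the componentwise average.
(1/6+1/2)/2 = 1/3; similarly 1/2 and 1/6.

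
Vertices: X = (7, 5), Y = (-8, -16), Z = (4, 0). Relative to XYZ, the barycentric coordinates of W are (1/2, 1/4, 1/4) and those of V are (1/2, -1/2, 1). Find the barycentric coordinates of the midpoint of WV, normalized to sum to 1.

Since both coordinate triples sum to 1, the midpoint's barycentrics are the componentwise average.
(1/2+1/2)/2 = 1/2; similarly -1/8 and 5/8.

(1/2, -1/8, 5/8)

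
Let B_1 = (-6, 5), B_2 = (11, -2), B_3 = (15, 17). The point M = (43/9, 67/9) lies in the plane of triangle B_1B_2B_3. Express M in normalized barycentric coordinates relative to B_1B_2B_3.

Signed area of the reference triangle: [B_1B_2B_3] = ½·((-6)·(-2−17) + 11·(17−5) + 15·(5−(-2))) = ½·(114 + 132 + 105) = 351/2.
[MB_2B_3] = ½·((43/9)·(-2−17) + 11·(17−(67/9)) + 15·(67/9−(-2))) = ½·(-817/9 + 946/9 + 425/3) = 78, so the B_1-coordinate is 78/(351/2) = 4/9.
[B_1MB_3] = ½·((-6)·(67/9−17) + (43/9)·(17−5) + 15·(5−(67/9))) = ½·(172/3 + 172/3 − 110/3) = 39, so the B_2-coordinate is 2/9.
[B_1B_2M] = ½·((-6)·(-2−(67/9)) + 11·(67/9−5) + (43/9)·(5−(-2))) = ½·(170/3 + 242/9 + 301/9) = 117/2, so the B_3-coordinate is 1/3.

(4/9, 2/9, 1/3)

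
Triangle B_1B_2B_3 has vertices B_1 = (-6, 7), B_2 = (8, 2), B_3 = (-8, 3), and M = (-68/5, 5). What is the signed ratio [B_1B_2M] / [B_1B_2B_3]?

1

[B_1B_2B_3] = ½·((-6)·(2−3) + 8·(3−7) + (-8)·(7−2)) = ½·(6 − 32 − 40) = -33.
[B_1B_2M] = ½·((-6)·(2−5) + 8·(5−7) + (-68/5)·(7−2)) = ½·(18 − 16 − 68) = -33, so the ratio is (-33)/(-33) = 1.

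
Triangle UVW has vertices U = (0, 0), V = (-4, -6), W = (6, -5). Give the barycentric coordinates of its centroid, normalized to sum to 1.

(1/3, 1/3, 1/3)

The centroid is the average of the vertices, so each weight is 1/3.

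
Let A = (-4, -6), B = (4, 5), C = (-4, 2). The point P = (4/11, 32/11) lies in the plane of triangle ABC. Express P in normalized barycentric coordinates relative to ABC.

(1/11, 6/11, 4/11)

Signed area of the reference triangle: [ABC] = ½·((-4)·(5−2) + 4·(2−(-6)) + (-4)·(-6−5)) = ½·(-12 + 32 + 44) = 32.
[PBC] = ½·((4/11)·(5−2) + 4·(2−(32/11)) + (-4)·(32/11−5)) = ½·(12/11 − 40/11 + 92/11) = 32/11, so the A-coordinate is (32/11)/32 = 1/11.
[APC] = ½·((-4)·(32/11−2) + (4/11)·(2−(-6)) + (-4)·(-6−(32/11))) = ½·(-40/11 + 32/11 + 392/11) = 192/11, so the B-coordinate is 6/11.
[ABP] = ½·((-4)·(5−(32/11)) + 4·(32/11−(-6)) + (4/11)·(-6−5)) = ½·(-92/11 + 392/11 − 4) = 128/11, so the C-coordinate is 4/11.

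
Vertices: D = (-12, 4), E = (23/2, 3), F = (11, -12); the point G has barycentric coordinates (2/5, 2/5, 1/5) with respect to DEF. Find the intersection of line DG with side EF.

Line DG meets EF where the D-coordinate vanishes; zeroing G's D-weight and renormalizing leaves E, F-weights 2/5 : 1/5 → (2/3, 1/3).
So H = (2/3)·E + (1/3)·F = (34/3, -2).

(34/3, -2)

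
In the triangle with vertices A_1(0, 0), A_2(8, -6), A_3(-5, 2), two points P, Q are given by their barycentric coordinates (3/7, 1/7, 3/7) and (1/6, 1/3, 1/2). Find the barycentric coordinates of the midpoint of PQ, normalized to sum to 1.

Since both coordinate triples sum to 1, the midpoint's barycentrics are the componentwise average.
(3/7+1/6)/2 = 25/84; similarly 5/21 and 13/28.

(25/84, 5/21, 13/28)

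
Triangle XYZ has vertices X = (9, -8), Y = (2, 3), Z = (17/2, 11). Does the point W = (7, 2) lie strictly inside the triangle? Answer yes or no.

Barycentric coordinates of W: (31/85, 22/85, 32/85).
The three coordinates are positive, positive, positive; a point is interior exactly when all three are positive.

yes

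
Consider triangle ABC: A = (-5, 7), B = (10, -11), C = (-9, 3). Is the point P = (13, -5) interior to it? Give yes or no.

no

Barycentric coordinates of P: (13/11, 10/11, -12/11).
The three coordinates are positive, positive, negative; a point is interior exactly when all three are positive.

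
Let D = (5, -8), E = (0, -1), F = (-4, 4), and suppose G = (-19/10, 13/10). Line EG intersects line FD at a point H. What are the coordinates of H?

Barycentric coordinates of G with respect to DEF: (1/10, 3/10, 3/5).
On side FD the E-coordinate is zero; dropping G's E-weight 3/10 and renormalizing the remaining 3/5 : 1/10 gives weights 6/7, 1/7 on F, D.
H = (6/7)·(-4, 4) + (1/7)·(5, -8) = (-19/7, 16/7).

(-19/7, 16/7)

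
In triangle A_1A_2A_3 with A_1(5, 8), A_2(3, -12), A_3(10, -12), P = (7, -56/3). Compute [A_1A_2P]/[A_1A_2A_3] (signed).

2/3

[A_1A_2A_3] = ½·(5·(-12−(-12)) + 3·(-12−8) + 10·(8−(-12))) = ½·(0 − 60 + 200) = 70.
[A_1A_2P] = ½·(5·(-12−(-56/3)) + 3·(-56/3−8) + 7·(8−(-12))) = ½·(100/3 − 80 + 140) = 140/3, so the ratio is (140/3)/70 = 2/3.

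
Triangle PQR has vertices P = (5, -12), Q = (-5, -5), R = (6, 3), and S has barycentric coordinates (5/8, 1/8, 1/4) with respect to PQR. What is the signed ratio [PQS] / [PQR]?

The signed ratio [PQS]/[PQR] equals the barycentric coordinate of S at vertex R, which is 1/4.

1/4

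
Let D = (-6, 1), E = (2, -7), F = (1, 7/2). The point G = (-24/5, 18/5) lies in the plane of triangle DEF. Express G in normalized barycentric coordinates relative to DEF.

(4/5, -1/5, 2/5)

Signed area of the reference triangle: [DEF] = ½·((-6)·(-7−(7/2)) + 2·(7/2−1) + 1·(1−(-7))) = ½·(63 + 5 + 8) = 38.
[GEF] = ½·((-24/5)·(-7−(7/2)) + 2·(7/2−(18/5)) + 1·(18/5−(-7))) = ½·(252/5 − 1/5 + 53/5) = 152/5, so the D-coordinate is (152/5)/38 = 4/5.
[DGF] = ½·((-6)·(18/5−(7/2)) + (-24/5)·(7/2−1) + 1·(1−(18/5))) = ½·(-3/5 − 12 − 13/5) = -38/5, so the E-coordinate is -1/5.
[DEG] = ½·((-6)·(-7−(18/5)) + 2·(18/5−1) + (-24/5)·(1−(-7))) = ½·(318/5 + 26/5 − 192/5) = 76/5, so the F-coordinate is 2/5.
Check: 4/5 − 1/5 + 2/5 = 1.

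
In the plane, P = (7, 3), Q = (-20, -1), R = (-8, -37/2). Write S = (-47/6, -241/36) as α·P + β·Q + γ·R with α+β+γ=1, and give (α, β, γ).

(5/18, 1/3, 7/18)

Signed area of the reference triangle: [PQR] = ½·(7·(-1−(-37/2)) + (-20)·(-37/2−3) + (-8)·(3−(-1))) = ½·(245/2 + 430 − 32) = 1041/4.
[SQR] = ½·((-47/6)·(-1−(-37/2)) + (-20)·(-37/2−(-241/36)) + (-8)·(-241/36−(-1))) = ½·(-1645/12 + 2125/9 + 410/9) = 1735/24, so the P-coordinate is (1735/24)/(1041/4) = 5/18.
[PSR] = ½·(7·(-241/36−(-37/2)) + (-47/6)·(-37/2−3) + (-8)·(3−(-241/36))) = ½·(2975/36 + 2021/12 − 698/9) = 347/4, so the Q-coordinate is 1/3.
[PQS] = ½·(7·(-1−(-241/36)) + (-20)·(-241/36−3) + (-47/6)·(3−(-1))) = ½·(1435/36 + 1745/9 − 94/3) = 2429/24, so the R-coordinate is 7/18.
Check: 5/18 + 1/3 + 7/18 = 1.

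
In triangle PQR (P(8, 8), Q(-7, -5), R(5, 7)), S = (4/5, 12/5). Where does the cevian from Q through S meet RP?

(6, 22/3)

Barycentric coordinates of S with respect to PQR: (1/5, 2/5, 2/5).
On side RP the Q-coordinate is zero; dropping S's Q-weight 2/5 and renormalizing the remaining 2/5 : 1/5 gives weights 2/3, 1/3 on R, P.
T = (2/3)·(5, 7) + (1/3)·(8, 8) = (6, 22/3).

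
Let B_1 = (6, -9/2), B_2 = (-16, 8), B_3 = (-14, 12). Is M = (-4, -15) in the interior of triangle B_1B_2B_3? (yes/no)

no

Barycentric coordinates of M: (94/113, 375/113, -356/113).
The three coordinates are positive, positive, negative; a point is interior exactly when all three are positive.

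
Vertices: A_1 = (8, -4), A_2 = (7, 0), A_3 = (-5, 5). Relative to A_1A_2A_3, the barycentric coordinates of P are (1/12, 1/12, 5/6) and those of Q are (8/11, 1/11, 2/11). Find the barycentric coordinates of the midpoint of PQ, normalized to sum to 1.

Since both coordinate triples sum to 1, the midpoint's barycentrics are the componentwise average.
(1/12+8/11)/2 = 107/264; similarly 23/264 and 67/132.

(107/264, 23/264, 67/132)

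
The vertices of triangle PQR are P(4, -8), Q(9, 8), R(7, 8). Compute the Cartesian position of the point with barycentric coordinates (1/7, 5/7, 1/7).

S = (1/7)·P + (5/7)·Q + (1/7)·R.
x-coordinate: (1/7)·4 + (5/7)·9 + (1/7)·7 = 8.
y-coordinate: (1/7)·(-8) + (5/7)·8 + (1/7)·8 = 40/7.

(8, 40/7)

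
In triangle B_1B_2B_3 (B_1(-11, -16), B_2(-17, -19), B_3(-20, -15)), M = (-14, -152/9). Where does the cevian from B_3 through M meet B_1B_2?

Barycentric coordinates of M with respect to B_1B_2B_3: (5/9, 1/3, 1/9).
On side B_1B_2 the B_3-coordinate is zero; dropping M's B_3-weight 1/9 and renormalizing the remaining 5/9 : 1/3 gives weights 5/8, 3/8 on B_1, B_2.
N = (5/8)·(-11, -16) + (3/8)·(-17, -19) = (-53/4, -137/8).

(-53/4, -137/8)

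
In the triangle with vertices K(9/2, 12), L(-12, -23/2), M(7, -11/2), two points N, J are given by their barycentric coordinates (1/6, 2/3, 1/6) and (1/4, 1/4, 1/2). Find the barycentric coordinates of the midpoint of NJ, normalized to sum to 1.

(5/24, 11/24, 1/3)

Since both coordinate triples sum to 1, the midpoint's barycentrics are the componentwise average.
(1/6+1/4)/2 = 5/24; similarly 11/24 and 1/3.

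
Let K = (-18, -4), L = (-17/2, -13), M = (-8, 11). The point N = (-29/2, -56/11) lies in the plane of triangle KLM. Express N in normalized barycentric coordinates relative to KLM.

(7/11, 3/11, 1/11)

Signed area of the reference triangle: [KLM] = ½·((-18)·(-13−11) + (-17/2)·(11−(-4)) + (-8)·(-4−(-13))) = ½·(432 − 255/2 − 72) = 465/4.
[NLM] = ½·((-29/2)·(-13−11) + (-17/2)·(11−(-56/11)) + (-8)·(-56/11−(-13))) = ½·(348 − 3009/22 − 696/11) = 3255/44, so the K-coordinate is (3255/44)/(465/4) = 7/11.
[KNM] = ½·((-18)·(-56/11−11) + (-29/2)·(11−(-4)) + (-8)·(-4−(-56/11))) = ½·(3186/11 − 435/2 − 96/11) = 1395/44, so the L-coordinate is 3/11.
[KLN] = ½·((-18)·(-13−(-56/11)) + (-17/2)·(-56/11−(-4)) + (-29/2)·(-4−(-13))) = ½·(1566/11 + 102/11 − 261/2) = 465/44, so the M-coordinate is 1/11.
Check: 7/11 + 3/11 + 1/11 = 1.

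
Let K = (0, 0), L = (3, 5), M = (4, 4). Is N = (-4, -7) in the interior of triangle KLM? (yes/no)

no

Barycentric coordinates of N: (19/8, -3/2, 1/8).
The three coordinates are positive, negative, positive; a point is interior exactly when all three are positive.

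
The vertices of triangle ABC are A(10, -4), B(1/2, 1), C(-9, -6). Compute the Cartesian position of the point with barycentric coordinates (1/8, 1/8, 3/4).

P = (1/8)·A + (1/8)·B + (3/4)·C.
x-coordinate: (1/8)·10 + (1/8)·(1/2) + (3/4)·(-9) = -87/16.
y-coordinate: (1/8)·(-4) + (1/8)·1 + (3/4)·(-6) = -39/8.

(-87/16, -39/8)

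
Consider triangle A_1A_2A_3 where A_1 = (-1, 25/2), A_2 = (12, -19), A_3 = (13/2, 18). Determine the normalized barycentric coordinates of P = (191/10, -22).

(-4/5, 6/5, 3/5)

Signed area of the reference triangle: [A_1A_2A_3] = ½·((-1)·(-19−18) + 12·(18−(25/2)) + (13/2)·(25/2−(-19))) = ½·(37 + 66 + 819/4) = 1231/8.
[PA_2A_3] = ½·((191/10)·(-19−18) + 12·(18−(-22)) + (13/2)·(-22−(-19))) = ½·(-7067/10 + 480 − 39/2) = -1231/10, so the A_1-coordinate is (-1231/10)/(1231/8) = -4/5.
[A_1PA_3] = ½·((-1)·(-22−18) + (191/10)·(18−(25/2)) + (13/2)·(25/2−(-22))) = ½·(40 + 2101/20 + 897/4) = 3693/20, so the A_2-coordinate is 6/5.
[A_1A_2P] = ½·((-1)·(-19−(-22)) + 12·(-22−(25/2)) + (191/10)·(25/2−(-19))) = ½·(-3 − 414 + 12033/20) = 3693/40, so the A_3-coordinate is 3/5.
Check: -4/5 + 6/5 + 3/5 = 1.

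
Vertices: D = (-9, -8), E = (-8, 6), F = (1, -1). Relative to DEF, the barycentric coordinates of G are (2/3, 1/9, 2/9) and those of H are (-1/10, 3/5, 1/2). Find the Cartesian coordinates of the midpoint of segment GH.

Barycentric coordinates of the midpoint are the average: (17/60, 16/45, 13/36).
Converting: (17/60)·D + (16/45)·E + (13/36)·F = (-151/30, -89/180).

(-151/30, -89/180)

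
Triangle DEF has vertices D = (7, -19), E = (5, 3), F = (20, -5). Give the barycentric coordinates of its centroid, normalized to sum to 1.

(1/3, 1/3, 1/3)

The centroid is the average of the vertices, so each weight is 1/3.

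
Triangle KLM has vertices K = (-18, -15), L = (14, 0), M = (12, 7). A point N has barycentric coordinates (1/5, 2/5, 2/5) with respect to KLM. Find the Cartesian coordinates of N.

N = (1/5)·K + (2/5)·L + (2/5)·M.
x-coordinate: (1/5)·(-18) + (2/5)·14 + (2/5)·12 = 34/5.
y-coordinate: (1/5)·(-15) + (2/5)·0 + (2/5)·7 = -1/5.

(34/5, -1/5)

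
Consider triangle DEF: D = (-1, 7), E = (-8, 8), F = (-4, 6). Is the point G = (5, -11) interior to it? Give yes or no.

no

Barycentric coordinates of G: (-5, -6, 12).
The three coordinates are negative, negative, positive; a point is interior exactly when all three are positive.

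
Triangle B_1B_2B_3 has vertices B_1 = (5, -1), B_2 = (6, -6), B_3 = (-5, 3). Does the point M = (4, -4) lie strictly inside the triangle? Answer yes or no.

yes

Barycentric coordinates of M: (2/23, 17/23, 4/23).
The three coordinates are positive, positive, positive; a point is interior exactly when all three are positive.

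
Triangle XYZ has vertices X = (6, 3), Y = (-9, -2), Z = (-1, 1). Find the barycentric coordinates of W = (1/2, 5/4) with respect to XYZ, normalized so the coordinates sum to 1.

(1/2, 1/4, 1/4)

Signed area of the reference triangle: [XYZ] = ½·(6·(-2−1) + (-9)·(1−3) + (-1)·(3−(-2))) = ½·(-18 + 18 − 5) = -5/2.
[WYZ] = ½·((1/2)·(-2−1) + (-9)·(1−(5/4)) + (-1)·(5/4−(-2))) = ½·(-3/2 + 9/4 − 13/4) = -5/4, so the X-coordinate is (-5/4)/(-5/2) = 1/2.
[XWZ] = ½·(6·(5/4−1) + (1/2)·(1−3) + (-1)·(3−(5/4))) = ½·(3/2 − 1 − 7/4) = -5/8, so the Y-coordinate is 1/4.
[XYW] = ½·(6·(-2−(5/4)) + (-9)·(5/4−3) + (1/2)·(3−(-2))) = ½·(-39/2 + 63/4 + 5/2) = -5/8, so the Z-coordinate is 1/4.
Check: 1/2 + 1/4 + 1/4 = 1.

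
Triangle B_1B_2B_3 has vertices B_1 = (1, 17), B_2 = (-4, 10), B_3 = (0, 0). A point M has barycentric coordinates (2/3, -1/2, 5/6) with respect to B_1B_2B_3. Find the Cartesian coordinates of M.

(8/3, 19/3)

M = (2/3)·B_1 + (-1/2)·B_2 + (5/6)·B_3.
x-coordinate: (2/3)·1 + (-1/2)·(-4) + (5/6)·0 = 8/3.
y-coordinate: (2/3)·17 + (-1/2)·10 + (5/6)·0 = 19/3.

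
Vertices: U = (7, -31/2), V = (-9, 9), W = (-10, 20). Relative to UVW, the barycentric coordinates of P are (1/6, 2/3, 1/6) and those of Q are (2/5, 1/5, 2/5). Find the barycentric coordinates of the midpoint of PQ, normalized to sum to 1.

(17/60, 13/30, 17/60)

Since both coordinate triples sum to 1, the midpoint's barycentrics are the componentwise average.
(1/6+2/5)/2 = 17/60; similarly 13/30 and 17/60.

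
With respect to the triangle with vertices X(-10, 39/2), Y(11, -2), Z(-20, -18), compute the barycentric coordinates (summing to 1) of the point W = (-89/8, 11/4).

Signed area of the reference triangle: [XYZ] = ½·((-10)·(-2−(-18)) + 11·(-18−(39/2)) + (-20)·(39/2−(-2))) = ½·(-160 − 825/2 − 430) = -2005/4.
[WYZ] = ½·((-89/8)·(-2−(-18)) + 11·(-18−(11/4)) + (-20)·(11/4−(-2))) = ½·(-178 − 913/4 − 95) = -2005/8, so the X-coordinate is (-2005/8)/(-2005/4) = 1/2.
[XWZ] = ½·((-10)·(11/4−(-18)) + (-89/8)·(-18−(39/2)) + (-20)·(39/2−(11/4))) = ½·(-415/2 + 6675/16 − 335) = -2005/32, so the Y-coordinate is 1/8.
[XYW] = ½·((-10)·(-2−(11/4)) + 11·(11/4−(39/2)) + (-89/8)·(39/2−(-2))) = ½·(95/2 − 737/4 − 3827/16) = -6015/32, so the Z-coordinate is 3/8.

(1/2, 1/8, 3/8)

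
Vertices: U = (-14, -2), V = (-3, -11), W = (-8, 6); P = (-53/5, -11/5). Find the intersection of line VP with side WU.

(-25/2, 0)

Barycentric coordinates of P with respect to UVW: (3/5, 1/5, 1/5).
On side WU the V-coordinate is zero; dropping P's V-weight 1/5 and renormalizing the remaining 1/5 : 3/5 gives weights 1/4, 3/4 on W, U.
Q = (1/4)·(-8, 6) + (3/4)·(-14, -2) = (-25/2, 0).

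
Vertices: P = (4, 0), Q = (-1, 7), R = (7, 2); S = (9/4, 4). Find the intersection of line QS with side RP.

Barycentric coordinates of S with respect to PQR: (1/4, 1/2, 1/4).
On side RP the Q-coordinate is zero; dropping S's Q-weight 1/2 and renormalizing the remaining 1/4 : 1/4 gives weights 1/2, 1/2 on R, P.
T = (1/2)·(7, 2) + (1/2)·(4, 0) = (11/2, 1).

(11/2, 1)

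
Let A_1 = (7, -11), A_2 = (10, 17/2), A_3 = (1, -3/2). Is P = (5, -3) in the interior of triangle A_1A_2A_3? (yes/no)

yes

Barycentric coordinates of P: (107/291, 58/291, 42/97).
The three coordinates are positive, positive, positive; a point is interior exactly when all three are positive.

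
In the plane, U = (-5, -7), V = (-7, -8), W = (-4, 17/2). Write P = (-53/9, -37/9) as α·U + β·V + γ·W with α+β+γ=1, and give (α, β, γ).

Signed area of the reference triangle: [UVW] = ½·((-5)·(-8−(17/2)) + (-7)·(17/2−(-7)) + (-4)·(-7−(-8))) = ½·(165/2 − 217/2 − 4) = -15.
[PVW] = ½·((-53/9)·(-8−(17/2)) + (-7)·(17/2−(-37/9)) + (-4)·(-37/9−(-8))) = ½·(583/6 − 1589/18 − 140/9) = -10/3, so the U-coordinate is (-10/3)/(-15) = 2/9.
[UPW] = ½·((-5)·(-37/9−(17/2)) + (-53/9)·(17/2−(-7)) + (-4)·(-7−(-37/9))) = ½·(1135/18 − 1643/18 + 104/9) = -25/3, so the V-coordinate is 5/9.
[UVP] = ½·((-5)·(-8−(-37/9)) + (-7)·(-37/9−(-7)) + (-53/9)·(-7−(-8))) = ½·(175/9 − 182/9 − 53/9) = -10/3, so the W-coordinate is 2/9.
Check: 2/9 + 5/9 + 2/9 = 1.

(2/9, 5/9, 2/9)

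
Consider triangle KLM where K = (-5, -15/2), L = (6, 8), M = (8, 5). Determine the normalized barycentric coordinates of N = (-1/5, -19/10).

Signed area of the reference triangle: [KLM] = ½·((-5)·(8−5) + 6·(5−(-15/2)) + 8·(-15/2−8)) = ½·(-15 + 75 − 124) = -32.
[NLM] = ½·((-1/5)·(8−5) + 6·(5−(-19/10)) + 8·(-19/10−8)) = ½·(-3/5 + 207/5 − 396/5) = -96/5, so the K-coordinate is (-96/5)/(-32) = 3/5.
[KNM] = ½·((-5)·(-19/10−5) + (-1/5)·(5−(-15/2)) + 8·(-15/2−(-19/10))) = ½·(69/2 − 5/2 − 224/5) = -32/5, so the L-coordinate is 1/5.
[KLN] = ½·((-5)·(8−(-19/10)) + 6·(-19/10−(-15/2)) + (-1/5)·(-15/2−8)) = ½·(-99/2 + 168/5 + 31/10) = -32/5, so the M-coordinate is 1/5.
Check: 3/5 + 1/5 + 1/5 = 1.

(3/5, 1/5, 1/5)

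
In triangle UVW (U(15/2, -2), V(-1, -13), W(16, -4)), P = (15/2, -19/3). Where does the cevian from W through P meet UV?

Barycentric coordinates of P with respect to UVW: (1/3, 1/3, 1/3).
On side UV the W-coordinate is zero; dropping P's W-weight 1/3 and renormalizing the remaining 1/3 : 1/3 gives weights 1/2, 1/2 on U, V.
Q = (1/2)·(15/2, -2) + (1/2)·(-1, -13) = (13/4, -15/2).

(13/4, -15/2)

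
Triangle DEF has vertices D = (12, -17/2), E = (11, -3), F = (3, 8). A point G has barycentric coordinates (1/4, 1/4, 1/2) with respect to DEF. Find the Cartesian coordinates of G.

G = (1/4)·D + (1/4)·E + (1/2)·F.
x-coordinate: (1/4)·12 + (1/4)·11 + (1/2)·3 = 29/4.
y-coordinate: (1/4)·(-17/2) + (1/4)·(-3) + (1/2)·8 = 9/8.

(29/4, 9/8)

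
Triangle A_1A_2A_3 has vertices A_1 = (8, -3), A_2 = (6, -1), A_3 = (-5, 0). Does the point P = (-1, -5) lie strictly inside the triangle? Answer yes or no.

Barycentric coordinates of P: (51/20, -53/20, 11/10).
The three coordinates are positive, negative, positive; a point is interior exactly when all three are positive.

no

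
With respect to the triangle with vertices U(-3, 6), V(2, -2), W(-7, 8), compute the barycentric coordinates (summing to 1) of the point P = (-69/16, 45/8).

(1/4, 3/16, 9/16)

Signed area of the reference triangle: [UVW] = ½·((-3)·(-2−8) + 2·(8−6) + (-7)·(6−(-2))) = ½·(30 + 4 − 56) = -11.
[PVW] = ½·((-69/16)·(-2−8) + 2·(8−(45/8)) + (-7)·(45/8−(-2))) = ½·(345/8 + 19/4 − 427/8) = -11/4, so the U-coordinate is (-11/4)/(-11) = 1/4.
[UPW] = ½·((-3)·(45/8−8) + (-69/16)·(8−6) + (-7)·(6−(45/8))) = ½·(57/8 − 69/8 − 21/8) = -33/16, so the V-coordinate is 3/16.
[UVP] = ½·((-3)·(-2−(45/8)) + 2·(45/8−6) + (-69/16)·(6−(-2))) = ½·(183/8 − 3/4 − 69/2) = -99/16, so the W-coordinate is 9/16.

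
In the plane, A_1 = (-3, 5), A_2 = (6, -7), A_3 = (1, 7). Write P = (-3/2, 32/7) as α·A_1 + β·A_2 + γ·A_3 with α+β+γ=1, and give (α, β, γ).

Signed area of the reference triangle: [A_1A_2A_3] = ½·((-3)·(-7−7) + 6·(7−5) + 1·(5−(-7))) = ½·(42 + 12 + 12) = 33.
[PA_2A_3] = ½·((-3/2)·(-7−7) + 6·(7−(32/7)) + 1·(32/7−(-7))) = ½·(21 + 102/7 + 81/7) = 165/7, so the A_1-coordinate is (165/7)/33 = 5/7.
[A_1PA_3] = ½·((-3)·(32/7−7) + (-3/2)·(7−5) + 1·(5−(32/7))) = ½·(51/7 − 3 + 3/7) = 33/14, so the A_2-coordinate is 1/14.
[A_1A_2P] = ½·((-3)·(-7−(32/7)) + 6·(32/7−5) + (-3/2)·(5−(-7))) = ½·(243/7 − 18/7 − 18) = 99/14, so the A_3-coordinate is 3/14.
Check: 5/7 + 1/14 + 3/14 = 1.

(5/7, 1/14, 3/14)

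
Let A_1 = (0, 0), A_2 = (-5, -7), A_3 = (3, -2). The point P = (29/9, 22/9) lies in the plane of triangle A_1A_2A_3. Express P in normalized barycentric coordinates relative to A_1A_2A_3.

Signed area of the reference triangle: [A_1A_2A_3] = ½·(0·(-7−(-2)) + (-5)·(-2−0) + 3·(0−(-7))) = ½·(0 + 10 + 21) = 31/2.
[PA_2A_3] = ½·((29/9)·(-7−(-2)) + (-5)·(-2−(22/9)) + 3·(22/9−(-7))) = ½·(-145/9 + 200/9 + 85/3) = 155/9, so the A_1-coordinate is (155/9)/(31/2) = 10/9.
[A_1PA_3] = ½·(0·(22/9−(-2)) + (29/9)·(-2−0) + 3·(0−(22/9))) = ½·(0 − 58/9 − 22/3) = -62/9, so the A_2-coordinate is -4/9.
[A_1A_2P] = ½·(0·(-7−(22/9)) + (-5)·(22/9−0) + (29/9)·(0−(-7))) = ½·(0 − 110/9 + 203/9) = 31/6, so the A_3-coordinate is 1/3.
Check: 10/9 − 4/9 + 1/3 = 1.

(10/9, -4/9, 1/3)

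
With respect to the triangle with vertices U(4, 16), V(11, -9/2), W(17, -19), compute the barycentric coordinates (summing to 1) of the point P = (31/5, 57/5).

(6/5, -4/5, 3/5)

Signed area of the reference triangle: [UVW] = ½·(4·(-9/2−(-19)) + 11·(-19−16) + 17·(16−(-9/2))) = ½·(58 − 385 + 697/2) = 43/4.
[PVW] = ½·((31/5)·(-9/2−(-19)) + 11·(-19−(57/5)) + 17·(57/5−(-9/2))) = ½·(899/10 − 1672/5 + 2703/10) = 129/10, so the U-coordinate is (129/10)/(43/4) = 6/5.
[UPW] = ½·(4·(57/5−(-19)) + (31/5)·(-19−16) + 17·(16−(57/5))) = ½·(608/5 − 217 + 391/5) = -43/5, so the V-coordinate is -4/5.
[UVP] = ½·(4·(-9/2−(57/5)) + 11·(57/5−16) + (31/5)·(16−(-9/2))) = ½·(-318/5 − 253/5 + 1271/10) = 129/20, so the W-coordinate is 3/5.
Check: 6/5 − 4/5 + 3/5 = 1.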